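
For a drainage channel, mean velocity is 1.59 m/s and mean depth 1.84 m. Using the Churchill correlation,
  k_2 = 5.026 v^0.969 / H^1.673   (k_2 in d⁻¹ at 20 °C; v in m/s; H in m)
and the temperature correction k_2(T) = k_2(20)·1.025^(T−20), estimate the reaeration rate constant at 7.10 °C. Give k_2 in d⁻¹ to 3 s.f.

k_2 ≈ 2.07 d⁻¹

k_2(20) = 5.026 × 1.59^0.969 / 1.84^1.673 = 5.026 × 1.567 / 2.774 = 2.840 d⁻¹.
k_2(7.10) = 2.840 × 1.025^(7.10−20) = 2.840 × 0.7272 = 2.065 d⁻¹.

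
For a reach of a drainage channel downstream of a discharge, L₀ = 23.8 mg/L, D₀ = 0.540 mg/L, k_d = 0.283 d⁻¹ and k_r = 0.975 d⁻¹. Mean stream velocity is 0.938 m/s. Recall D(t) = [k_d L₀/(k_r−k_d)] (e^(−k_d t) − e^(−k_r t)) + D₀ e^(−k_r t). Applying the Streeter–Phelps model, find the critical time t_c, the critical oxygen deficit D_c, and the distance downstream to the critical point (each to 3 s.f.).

t_c ≈ 1.71 d; D_c ≈ 4.26 mg/L; x_c ≈ 138 km

At the critical point dD/dt = 0, so k_d L₀ e^(−k_d t) = k_r D. Substituting D(t) from the Streeter–Phelps equation and solving for t gives
t_c = ln[(k_r/k_d)(1 − D₀(k_r−k_d)/(k_d L₀))] / (k_r−k_d).
Here k_r−k_d = 0.6920 d⁻¹ and 1 − D₀(k_r−k_d)/(k_d L₀) = 1 − 0.540×0.6920/(0.283×23.8) = 0.9445, so
t_c = ln(3.445 × 0.9445) / 0.6920 = 1.180 / 0.6920 = 1.705 d.
D_c = (k_d/k_r) L₀ e^(−k_d t_c) = (0.283/0.975) × 23.8 × e^(−0.283×1.705) = 0.2903 × 23.8 × 0.6172 = 4.264 mg/L.
x_c = v t_c = 0.938 m/s × 1.705 d × 86400 s/d = 138200 m ≈ 138 km.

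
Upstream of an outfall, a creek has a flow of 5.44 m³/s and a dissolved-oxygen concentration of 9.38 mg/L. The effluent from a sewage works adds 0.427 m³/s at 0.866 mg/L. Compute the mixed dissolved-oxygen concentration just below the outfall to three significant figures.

Flow-weighted mixing: C = (Q_r C_r + Q_w C_w)/(Q_r + Q_w)
= (5.44×9.38 + 0.427×0.866)/(5.44 + 0.427) = 51.40/5.867 = 8.760 mg/L.

8.76 mg/L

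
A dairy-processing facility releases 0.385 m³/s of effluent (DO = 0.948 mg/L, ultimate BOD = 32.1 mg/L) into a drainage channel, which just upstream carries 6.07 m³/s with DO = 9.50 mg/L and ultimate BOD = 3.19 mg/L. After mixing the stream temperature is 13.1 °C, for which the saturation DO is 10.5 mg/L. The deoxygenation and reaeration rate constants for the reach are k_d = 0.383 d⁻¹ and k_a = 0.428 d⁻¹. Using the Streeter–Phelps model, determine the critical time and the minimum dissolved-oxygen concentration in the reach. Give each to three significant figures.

Mixed DO = (6.07×9.50 + 0.385×0.948)/(6.07+0.385) = 58.03/6.455 = 8.990 mg/L.
Mixed L₀ = (6.07×3.19 + 0.385×32.1)/(6.455) = 31.72/6.455 = 4.914 mg/L.
Initial deficit D₀ = C_s − DO₀ = 10.5 − 8.990 = 1.510 mg/L.
t_c = (1/0.04500) ln[(0.428/0.383)(1 − 1.510×0.04500/(0.383×4.914))] = 22.22 × ln(1.077) = 1.651 d.
D_c = (0.383/0.428) × 4.914 × e^(−0.383×1.651) = 0.8949 × 4.914 × 0.5313 = 2.336 mg/L.
Minimum DO = 10.5 − 2.336 = 8.164 mg/L.

t_c ≈ 1.65 d; minimum DO ≈ 8.16 mg/L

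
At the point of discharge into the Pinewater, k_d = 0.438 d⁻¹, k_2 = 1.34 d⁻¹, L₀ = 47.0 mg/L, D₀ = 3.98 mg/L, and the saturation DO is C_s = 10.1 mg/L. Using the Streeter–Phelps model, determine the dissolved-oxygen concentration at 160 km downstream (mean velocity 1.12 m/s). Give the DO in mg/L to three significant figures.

DO ≈ 1.09 mg/L

Travel time t = x/v = 160 km / (1.12 m/s) = 160000 m / 1.12 m/s = 142900 s = 1.653 d.
k_d L₀/(k_2−k_d) = 0.438×47.0/(1.34−0.438) = 20.59/0.9020 = 22.82 mg/L.
e^(−k_d t) = e^(−0.438×1.653) = 0.4847; e^(−k_2 t) = e^(−1.34×1.653) = 0.1091.
D = 22.82 × (0.4847 − 0.1091) + 3.98 × 0.1091 = 8.573 + 0.4342 = 9.007 mg/L.
DO = C_s − D = 10.1 − 9.007 = 1.093 mg/L.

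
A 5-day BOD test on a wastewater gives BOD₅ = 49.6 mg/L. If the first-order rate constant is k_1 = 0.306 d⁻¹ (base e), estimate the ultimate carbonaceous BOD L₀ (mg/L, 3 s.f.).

L₀ ≈ 63.3 mg/L

BOD₅ = L₀(1 − e^(−5k_1)) ⇒ L₀ = BOD₅ / (1 − e^(−5×0.306))
= 49.6 / (1 − 0.2165) = 49.6 / 0.7835 = 63.31 mg/L.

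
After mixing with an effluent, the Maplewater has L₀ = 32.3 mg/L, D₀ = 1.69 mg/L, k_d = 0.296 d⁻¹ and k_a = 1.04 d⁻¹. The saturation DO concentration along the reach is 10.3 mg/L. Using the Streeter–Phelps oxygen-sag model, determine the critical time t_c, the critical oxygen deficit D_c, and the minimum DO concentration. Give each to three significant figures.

t_c ≈ 1.50 d; D_c ≈ 5.90 mg/L; min DO ≈ 4.40 mg/L

At the critical point dD/dt = 0, so k_d L₀ e^(−k_d t) = k_a D. Substituting D(t) from the Streeter–Phelps equation and solving for t gives
t_c = ln[(k_a/k_d)(1 − D₀(k_a−k_d)/(k_d L₀))] / (k_a−k_d).
Here k_a−k_d = 0.7440 d⁻¹ and 1 − D₀(k_a−k_d)/(k_d L₀) = 1 − 1.69×0.7440/(0.296×32.3) = 0.8685, so
t_c = ln(3.514 × 0.8685) / 0.7440 = 1.116 / 0.7440 = 1.499 d.
L(t_c) = L₀ e^(−k_d t_c) = 32.3 × 0.6416 = 20.72 mg/L, and at the critical point k_a D_c = k_d L, so D_c = (0.296/1.04) × 20.72 = 5.898 mg/L.
Minimum DO = C_s − D_c = 10.3 − 5.898 = 4.402 mg/L.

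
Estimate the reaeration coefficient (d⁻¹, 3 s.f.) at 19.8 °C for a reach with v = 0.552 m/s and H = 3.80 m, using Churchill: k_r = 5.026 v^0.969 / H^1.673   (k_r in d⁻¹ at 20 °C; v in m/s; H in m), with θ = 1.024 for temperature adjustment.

k_r(20) = 5.026 × 0.552^0.969 / 3.80^1.673 = 5.026 × 0.5623 / 9.332 = 0.3028 d⁻¹.
k_r(19.8) = 0.3028 × 1.024^(19.8−20) = 0.3028 × 0.9953 = 0.3014 d⁻¹.

k_r ≈ 0.301 d⁻¹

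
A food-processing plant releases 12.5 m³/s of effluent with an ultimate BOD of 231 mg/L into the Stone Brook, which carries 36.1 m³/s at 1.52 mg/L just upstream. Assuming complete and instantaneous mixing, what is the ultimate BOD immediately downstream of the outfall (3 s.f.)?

60.5 mg/L

Flow-weighted mixing: C = (Q_r C_r + Q_w C_w)/(Q_r + Q_w)
= (36.1×1.52 + 12.5×231)/(36.1 + 12.5) = 2942/48.60 = 60.54 mg/L.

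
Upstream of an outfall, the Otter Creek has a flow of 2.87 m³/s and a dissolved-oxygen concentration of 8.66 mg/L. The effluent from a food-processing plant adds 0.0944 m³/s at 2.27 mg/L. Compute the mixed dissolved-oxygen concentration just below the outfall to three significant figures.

Flow-weighted mixing: C = (Q_r C_r + Q_w C_w)/(Q_r + Q_w)
= (2.87×8.66 + 0.0944×2.27)/(2.87 + 0.0944) = 25.07/2.964 = 8.457 mg/L.

8.46 mg/L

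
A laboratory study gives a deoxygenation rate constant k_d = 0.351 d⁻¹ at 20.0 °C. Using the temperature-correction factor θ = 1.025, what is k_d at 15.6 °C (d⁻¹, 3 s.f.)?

k_d ≈ 0.315 d⁻¹

k_d(T₂) = k_d(T₁) · θ^(T₂−T₁) = 0.351 × 1.025^(15.6−20.0)
= 0.351 × 1.025^-4.40 = 0.351 × 0.8970 = 0.3149 d⁻¹.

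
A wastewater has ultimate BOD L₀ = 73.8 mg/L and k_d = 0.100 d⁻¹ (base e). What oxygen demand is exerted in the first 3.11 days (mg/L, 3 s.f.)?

y_t = L₀(1 − e^(−k_d t)) = 73.8 × (1 − e^(−0.100×3.11))
= 73.8 × (1 − 0.7327) = 73.8 × 0.2673 = 19.73 mg/L.

y ≈ 19.7 mg/L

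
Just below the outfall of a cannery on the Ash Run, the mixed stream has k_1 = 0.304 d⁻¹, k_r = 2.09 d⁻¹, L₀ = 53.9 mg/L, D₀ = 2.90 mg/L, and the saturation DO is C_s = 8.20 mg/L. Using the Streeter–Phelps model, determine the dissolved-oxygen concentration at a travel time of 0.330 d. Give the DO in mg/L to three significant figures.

DO ≈ 3.05 mg/L

k_1 L₀/(k_r−k_1) = 0.304×53.9/(2.09−0.304) = 16.39/1.786 = 9.174 mg/L.
e^(−k_1 t) = e^(−0.304×0.3300) = 0.9045; e^(−k_r t) = e^(−2.09×0.3300) = 0.5017.
D = 9.174 × (0.9045 − 0.5017) + 2.90 × 0.5017 = 3.696 + 1.455 = 5.151 mg/L.
DO = C_s − D = 8.20 − 5.151 = 3.049 mg/L.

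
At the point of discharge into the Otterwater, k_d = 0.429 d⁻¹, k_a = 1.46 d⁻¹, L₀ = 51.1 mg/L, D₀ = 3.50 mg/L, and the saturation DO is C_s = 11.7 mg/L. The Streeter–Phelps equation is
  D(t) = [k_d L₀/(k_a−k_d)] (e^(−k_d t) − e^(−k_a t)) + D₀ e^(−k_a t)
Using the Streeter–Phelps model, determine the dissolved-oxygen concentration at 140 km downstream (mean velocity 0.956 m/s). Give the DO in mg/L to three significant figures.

DO ≈ 2.92 mg/L

Travel time t = x/v = 140 km / (0.956 m/s) = 140000 m / 0.956 m/s = 146400 s = 1.695 d.
k_d L₀/(k_a−k_d) = 0.429×51.1/(1.46−0.429) = 21.92/1.031 = 21.26 mg/L.
e^(−k_d t) = e^(−0.429×1.695) = 0.4833; e^(−k_a t) = e^(−1.46×1.695) = 0.08419.
D = 21.26 × (0.4833 − 0.08419) + 3.50 × 0.08419 = 8.486 + 0.2947 = 8.781 mg/L.
DO = C_s − D = 11.7 − 8.781 = 2.919 mg/L.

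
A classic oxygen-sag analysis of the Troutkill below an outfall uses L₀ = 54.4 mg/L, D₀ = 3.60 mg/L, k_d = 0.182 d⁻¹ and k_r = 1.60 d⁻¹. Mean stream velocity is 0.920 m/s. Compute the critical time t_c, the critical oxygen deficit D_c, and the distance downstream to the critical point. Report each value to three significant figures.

t_c = [1/(k_r−k_d)] ln[(k_r/k_d)(1 − D₀(k_r−k_d)/(k_d L₀))]
= [1/(1.60−0.182)] ln[(1.60/0.182)(1 − 3.60×1.418/(0.182×54.4))]
= (1/1.418) ln[8.791 × 0.4844] = 0.7052 × ln(4.259) = 0.7052 × 1.449 = 1.022 d.
L(t_c) = L₀ e^(−k_d t_c) = 54.4 × 0.8303 = 45.17 mg/L, and at the critical point k_r D_c = k_d L, so D_c = (0.182/1.60) × 45.17 = 5.138 mg/L.
x_c = v t_c = 0.920 m/s × 1.022 d × 86400 s/d = 81220 m ≈ 81.2 km.

t_c ≈ 1.02 d; D_c ≈ 5.14 mg/L; x_c ≈ 81.2 km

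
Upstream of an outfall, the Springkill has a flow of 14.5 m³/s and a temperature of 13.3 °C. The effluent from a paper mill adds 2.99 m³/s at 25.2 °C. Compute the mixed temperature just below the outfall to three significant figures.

Flow-weighted mixing: C = (Q_r C_r + Q_w C_w)/(Q_r + Q_w)
= (14.5×13.3 + 2.99×25.2)/(14.5 + 2.99) = 268.2/17.49 = 15.33 °C.

15.3 °C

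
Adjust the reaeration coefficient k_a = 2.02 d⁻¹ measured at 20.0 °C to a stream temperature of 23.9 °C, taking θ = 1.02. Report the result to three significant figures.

k_a ≈ 2.18 d⁻¹

k_a(T₂) = k_a(T₁) · θ^(T₂−T₁) = 2.02 × 1.02^(23.9−20.0)
= 2.02 × 1.02^3.90 = 2.02 × 1.080 = 2.182 d⁻¹.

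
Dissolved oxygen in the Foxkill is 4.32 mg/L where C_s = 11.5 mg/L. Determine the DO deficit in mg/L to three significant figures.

D ≈ 7.18 mg/L

D = C_s − C = 11.5 − 4.32 = 7.18 mg/L.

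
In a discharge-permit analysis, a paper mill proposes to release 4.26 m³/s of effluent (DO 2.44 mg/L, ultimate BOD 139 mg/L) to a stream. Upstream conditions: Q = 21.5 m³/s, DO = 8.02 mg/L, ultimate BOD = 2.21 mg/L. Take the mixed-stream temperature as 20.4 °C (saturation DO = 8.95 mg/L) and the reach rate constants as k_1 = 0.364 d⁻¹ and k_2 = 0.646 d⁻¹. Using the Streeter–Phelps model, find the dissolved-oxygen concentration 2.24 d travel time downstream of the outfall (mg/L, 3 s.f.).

Mixed DO = (21.5×8.02 + 4.26×2.44)/(21.5+4.26) = 182.8/25.76 = 7.097 mg/L.
Mixed L₀ = (21.5×2.21 + 4.26×139)/(25.76) = 639.7/25.76 = 24.83 mg/L.
Initial deficit D₀ = C_s − DO₀ = 8.95 − 7.097 = 1.853 mg/L.
D(2.24) = [0.364×24.83/(0.646−0.364)](e^(−0.364×2.24) − e^(−0.646×2.24)) + 1.853 e^(−0.646×2.24)
= 32.05 × (0.4425 − 0.2353) + 1.853 × 0.2353 = 7.077 mg/L.
DO = 8.95 − 7.077 = 1.873 mg/L.

DO ≈ 1.87 mg/L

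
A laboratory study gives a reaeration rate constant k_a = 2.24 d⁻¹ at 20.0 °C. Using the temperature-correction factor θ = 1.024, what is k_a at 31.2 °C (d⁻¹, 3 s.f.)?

k_a(T₂) = k_a(T₁) · θ^(T₂−T₁) = 2.24 × 1.024^(31.2−20.0)
= 2.24 × 1.024^11.2 = 2.24 × 1.304 = 2.922 d⁻¹.

k_a ≈ 2.92 d⁻¹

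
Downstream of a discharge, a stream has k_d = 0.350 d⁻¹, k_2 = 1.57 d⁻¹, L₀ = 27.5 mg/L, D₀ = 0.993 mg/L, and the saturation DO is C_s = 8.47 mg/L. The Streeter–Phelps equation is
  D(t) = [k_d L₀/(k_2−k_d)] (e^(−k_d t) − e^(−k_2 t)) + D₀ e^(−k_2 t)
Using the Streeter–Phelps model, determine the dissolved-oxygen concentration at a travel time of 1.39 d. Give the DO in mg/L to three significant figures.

DO ≈ 4.40 mg/L

k_d L₀/(k_2−k_d) = 0.350×27.5/(1.57−0.350) = 9.625/1.220 = 7.889 mg/L.
e^(−k_d t) = e^(−0.350×1.390) = 0.6148; e^(−k_2 t) = e^(−1.57×1.390) = 0.1128.
D = 7.889 × (0.6148 − 0.1128) + 0.993 × 0.1128 = 3.960 + 0.1120 = 4.072 mg/L.
DO = C_s − D = 8.47 − 4.072 = 4.398 mg/L.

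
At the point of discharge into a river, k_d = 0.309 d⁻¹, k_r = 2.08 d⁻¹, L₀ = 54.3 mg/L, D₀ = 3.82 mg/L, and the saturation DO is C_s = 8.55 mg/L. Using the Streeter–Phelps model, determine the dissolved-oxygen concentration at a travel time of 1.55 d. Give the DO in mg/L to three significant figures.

k_d L₀/(k_r−k_d) = 0.309×54.3/(2.08−0.309) = 16.78/1.771 = 9.474 mg/L.
e^(−k_d t) = e^(−0.309×1.550) = 0.6194; e^(−k_r t) = e^(−2.08×1.550) = 0.03980.
D = 9.474 × (0.6194 − 0.03980) + 3.82 × 0.03980 = 5.492 + 0.1520 = 5.644 mg/L.
DO = C_s − D = 8.55 − 5.644 = 2.906 mg/L.

DO ≈ 2.91 mg/L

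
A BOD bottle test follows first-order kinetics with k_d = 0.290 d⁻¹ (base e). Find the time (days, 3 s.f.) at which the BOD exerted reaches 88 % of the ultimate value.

y/L₀ = 1 − e^(−k_d t) = 0.88 ⇒ e^(−k_d t) = 0.120
t = −ln(0.120) / 0.290 = 2.120 / 0.290 = 7.311 d.

t ≈ 7.31 d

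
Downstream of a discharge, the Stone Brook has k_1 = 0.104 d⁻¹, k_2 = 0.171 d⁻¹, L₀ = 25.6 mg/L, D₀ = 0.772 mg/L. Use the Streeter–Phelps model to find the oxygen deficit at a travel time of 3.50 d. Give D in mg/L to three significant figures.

D ≈ 6.20 mg/L

k_1 L₀/(k_2−k_1) = 0.104×25.6/(0.171−0.104) = 2.662/0.06700 = 39.74 mg/L.
e^(−k_1 t) = e^(−0.104×3.500) = 0.6949; e^(−k_2 t) = e^(−0.171×3.500) = 0.5496.
D = 39.74 × (0.6949 − 0.5496) + 0.772 × 0.5496 = 5.772 + 0.4243 = 6.196 mg/L.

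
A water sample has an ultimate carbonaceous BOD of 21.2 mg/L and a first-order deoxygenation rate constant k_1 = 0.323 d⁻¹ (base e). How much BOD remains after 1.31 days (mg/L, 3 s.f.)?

L ≈ 13.9 mg/L

L_t = L₀ e^(−k_1 t) = 21.2 × e^(−0.323×1.31) = 21.2 × 0.6550 = 13.89 mg/L.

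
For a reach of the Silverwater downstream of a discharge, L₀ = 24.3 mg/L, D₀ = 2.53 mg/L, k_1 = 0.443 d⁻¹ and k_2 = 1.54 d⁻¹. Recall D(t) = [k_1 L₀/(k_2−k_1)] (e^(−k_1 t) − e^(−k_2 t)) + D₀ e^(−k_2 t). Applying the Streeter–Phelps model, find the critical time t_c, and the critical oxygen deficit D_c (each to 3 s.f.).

t_c ≈ 0.864 d; D_c ≈ 4.77 mg/L

At the critical point dD/dt = 0, so k_1 L₀ e^(−k_1 t) = k_2 D. Substituting D(t) from the Streeter–Phelps equation and solving for t gives
t_c = ln[(k_2/k_1)(1 − D₀(k_2−k_1)/(k_1 L₀))] / (k_2−k_1).
Here k_2−k_1 = 1.097 d⁻¹ and 1 − D₀(k_2−k_1)/(k_1 L₀) = 1 − 2.53×1.097/(0.443×24.3) = 0.7422, so
t_c = ln(3.476 × 0.7422) / 1.097 = 0.9478 / 1.097 = 0.8640 d.
L(t_c) = L₀ e^(−k_1 t_c) = 24.3 × 0.6820 = 16.57 mg/L, and at the critical point k_2 D_c = k_1 L, so D_c = (0.443/1.54) × 16.57 = 4.767 mg/L.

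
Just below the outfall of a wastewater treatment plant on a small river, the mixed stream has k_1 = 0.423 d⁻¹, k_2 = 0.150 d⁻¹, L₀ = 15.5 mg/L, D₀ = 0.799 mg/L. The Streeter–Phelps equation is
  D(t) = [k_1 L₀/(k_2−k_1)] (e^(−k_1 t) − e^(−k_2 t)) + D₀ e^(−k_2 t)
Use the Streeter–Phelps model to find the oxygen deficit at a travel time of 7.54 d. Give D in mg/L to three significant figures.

D ≈ 7.02 mg/L

k_1 L₀/(k_2−k_1) = 0.423×15.5/(0.150−0.423) = 6.556/-0.2730 = -24.02 mg/L.
e^(−k_1 t) = e^(−0.423×7.540) = 0.04120; e^(−k_2 t) = e^(−0.150×7.540) = 0.3227.
D = -24.02 × (0.04120 − 0.3227) + 0.799 × 0.3227 = 6.761 + 0.2578 = 7.019 mg/L.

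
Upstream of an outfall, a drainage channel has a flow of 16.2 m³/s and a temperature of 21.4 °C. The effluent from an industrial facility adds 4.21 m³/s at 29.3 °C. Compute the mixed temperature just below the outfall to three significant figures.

23.0 °C

Flow-weighted mixing: C = (Q_r C_r + Q_w C_w)/(Q_r + Q_w)
= (16.2×21.4 + 4.21×29.3)/(16.2 + 4.21) = 470.0/20.41 = 23.03 °C.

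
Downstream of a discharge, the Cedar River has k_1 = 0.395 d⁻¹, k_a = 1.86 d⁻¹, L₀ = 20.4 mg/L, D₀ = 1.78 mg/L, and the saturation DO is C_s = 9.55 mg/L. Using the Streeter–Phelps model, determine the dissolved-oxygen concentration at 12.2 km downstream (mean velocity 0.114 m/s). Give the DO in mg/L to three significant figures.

DO ≈ 6.55 mg/L

Travel time t = x/v = 12.2 km / (0.114 m/s) = 12200 m / 0.114 m/s = 107000 s = 1.239 d.
k_1 L₀/(k_a−k_1) = 0.395×20.4/(1.86−0.395) = 8.058/1.465 = 5.500 mg/L.
e^(−k_1 t) = e^(−0.395×1.239) = 0.6131; e^(−k_a t) = e^(−1.86×1.239) = 0.09987.
D = 5.500 × (0.6131 − 0.09987) + 1.78 × 0.09987 = 2.823 + 0.1778 = 3.001 mg/L.
DO = C_s − D = 9.55 − 3.001 = 6.549 mg/L.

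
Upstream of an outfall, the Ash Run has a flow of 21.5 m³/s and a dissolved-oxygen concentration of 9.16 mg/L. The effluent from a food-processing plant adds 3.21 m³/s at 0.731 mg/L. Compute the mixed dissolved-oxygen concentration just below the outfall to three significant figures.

Flow-weighted mixing: C = (Q_r C_r + Q_w C_w)/(Q_r + Q_w)
= (21.5×9.16 + 3.21×0.731)/(21.5 + 3.21) = 199.3/24.71 = 8.065 mg/L.

8.07 mg/L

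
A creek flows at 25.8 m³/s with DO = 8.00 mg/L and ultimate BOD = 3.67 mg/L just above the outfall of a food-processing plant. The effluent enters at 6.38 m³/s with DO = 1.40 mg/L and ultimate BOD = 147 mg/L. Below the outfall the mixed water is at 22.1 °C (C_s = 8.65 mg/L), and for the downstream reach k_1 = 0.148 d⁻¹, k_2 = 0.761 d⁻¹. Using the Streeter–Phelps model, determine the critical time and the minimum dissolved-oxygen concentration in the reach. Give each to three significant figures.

Mixed DO = (25.8×8.00 + 6.38×1.40)/(25.8+6.38) = 215.3/32.18 = 6.691 mg/L.
Mixed L₀ = (25.8×3.67 + 6.38×147)/(32.18) = 1033/32.18 = 32.09 mg/L.
Initial deficit D₀ = C_s − DO₀ = 8.65 − 6.691 = 1.959 mg/L.
t_c = (1/0.6130) ln[(0.761/0.148)(1 − 1.959×0.6130/(0.148×32.09))] = 1.631 × ln(3.842) = 2.196 d.
D_c = (0.148/0.761) × 32.09 × e^(−0.148×2.196) = 0.1945 × 32.09 × 0.7226 = 4.509 mg/L.
Minimum DO = 8.65 − 4.509 = 4.141 mg/L.

t_c ≈ 2.20 d; minimum DO ≈ 4.14 mg/L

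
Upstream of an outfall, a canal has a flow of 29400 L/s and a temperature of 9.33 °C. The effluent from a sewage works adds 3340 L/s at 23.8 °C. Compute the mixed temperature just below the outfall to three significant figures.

Flow-weighted mixing: C = (Q_r C_r + Q_w C_w)/(Q_r + Q_w)
= (29400×9.33 + 3340×23.8)/(29400 + 3340) = 353800/32740 = 10.81 °C.

10.8 °C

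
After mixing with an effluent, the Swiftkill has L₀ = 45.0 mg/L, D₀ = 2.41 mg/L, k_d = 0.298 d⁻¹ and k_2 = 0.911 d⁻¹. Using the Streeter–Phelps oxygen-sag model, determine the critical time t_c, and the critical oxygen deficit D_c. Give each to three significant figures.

t_c ≈ 1.63 d; D_c ≈ 9.05 mg/L

At the critical point dD/dt = 0, so k_d L₀ e^(−k_d t) = k_2 D. Substituting D(t) from the Streeter–Phelps equation and solving for t gives
t_c = ln[(k_2/k_d)(1 − D₀(k_2−k_d)/(k_d L₀))] / (k_2−k_d).
Here k_2−k_d = 0.6130 d⁻¹ and 1 − D₀(k_2−k_d)/(k_d L₀) = 1 − 2.41×0.6130/(0.298×45.0) = 0.8898, so
t_c = ln(3.057 × 0.8898) / 0.6130 = 1.001 / 0.6130 = 1.633 d.
D_c = (k_d/k_2) L₀ e^(−k_d t_c) = (0.298/0.911) × 45.0 × e^(−0.298×1.633) = 0.3271 × 45.0 × 0.6148 = 9.050 mg/L.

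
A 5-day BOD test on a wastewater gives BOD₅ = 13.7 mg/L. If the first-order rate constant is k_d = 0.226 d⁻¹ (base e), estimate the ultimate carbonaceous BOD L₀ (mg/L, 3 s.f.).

BOD₅ = L₀(1 − e^(−5k_d)) ⇒ L₀ = BOD₅ / (1 − e^(−5×0.226))
= 13.7 / (1 − 0.3230) = 13.7 / 0.6770 = 20.24 mg/L.

L₀ ≈ 20.2 mg/L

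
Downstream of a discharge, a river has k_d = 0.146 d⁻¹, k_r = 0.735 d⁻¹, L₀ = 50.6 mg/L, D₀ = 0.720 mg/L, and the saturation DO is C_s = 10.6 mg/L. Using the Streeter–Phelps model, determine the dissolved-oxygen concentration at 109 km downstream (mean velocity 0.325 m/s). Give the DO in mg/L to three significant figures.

Travel time t = x/v = 109 km / (0.325 m/s) = 109000 m / 0.325 m/s = 335400 s = 3.882 d.
k_d L₀/(k_r−k_d) = 0.146×50.6/(0.735−0.146) = 7.388/0.5890 = 12.54 mg/L.
e^(−k_d t) = e^(−0.146×3.882) = 0.5674; e^(−k_r t) = e^(−0.735×3.882) = 0.05767.
D = 12.54 × (0.5674 − 0.05767) + 0.720 × 0.05767 = 6.393 + 0.04152 = 6.435 mg/L.
DO = C_s − D = 10.6 − 6.435 = 4.165 mg/L.

DO ≈ 4.17 mg/L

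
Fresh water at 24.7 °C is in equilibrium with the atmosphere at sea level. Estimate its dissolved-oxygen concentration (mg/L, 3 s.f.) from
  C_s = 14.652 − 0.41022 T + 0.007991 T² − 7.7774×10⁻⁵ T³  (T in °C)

C_s ≈ 8.22 mg/L

C_s = 14.652 − 0.41022×24.7 + 0.007991×24.7² − 7.7774×10⁻⁵×24.7³ = 8.223 mg/L.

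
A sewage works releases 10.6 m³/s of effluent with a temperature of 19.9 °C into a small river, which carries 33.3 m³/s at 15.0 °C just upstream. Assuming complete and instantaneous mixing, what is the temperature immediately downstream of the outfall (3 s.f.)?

Flow-weighted mixing: C = (Q_r C_r + Q_w C_w)/(Q_r + Q_w)
= (33.3×15.0 + 10.6×19.9)/(33.3 + 10.6) = 710.4/43.90 = 16.18 °C.

16.2 °C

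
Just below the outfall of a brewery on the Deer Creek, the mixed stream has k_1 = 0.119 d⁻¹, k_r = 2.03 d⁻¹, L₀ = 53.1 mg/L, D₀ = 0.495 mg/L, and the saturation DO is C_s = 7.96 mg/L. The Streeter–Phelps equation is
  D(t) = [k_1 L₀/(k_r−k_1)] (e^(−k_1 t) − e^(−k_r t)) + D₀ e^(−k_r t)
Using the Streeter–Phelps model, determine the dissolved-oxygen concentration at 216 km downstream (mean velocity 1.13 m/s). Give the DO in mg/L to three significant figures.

Travel time t = x/v = 216 km / (1.13 m/s) = 216000 m / 1.13 m/s = 191200 s = 2.212 d.
k_1 L₀/(k_r−k_1) = 0.119×53.1/(2.03−0.119) = 6.319/1.911 = 3.307 mg/L.
e^(−k_1 t) = e^(−0.119×2.212) = 0.7685; e^(−k_r t) = e^(−2.03×2.212) = 0.01121.
D = 3.307 × (0.7685 − 0.01121) + 0.495 × 0.01121 = 2.504 + 0.005548 = 2.510 mg/L.
DO = C_s − D = 7.96 − 2.510 = 5.450 mg/L.

DO ≈ 5.45 mg/L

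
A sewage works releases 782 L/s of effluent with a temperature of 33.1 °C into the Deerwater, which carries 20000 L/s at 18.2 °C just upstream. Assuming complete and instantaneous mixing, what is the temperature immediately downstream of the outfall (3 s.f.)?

18.8 °C

Flow-weighted mixing: C = (Q_r C_r + Q_w C_w)/(Q_r + Q_w)
= (20000×18.2 + 782×33.1)/(20000 + 782) = 389900/20780 = 18.76 °C.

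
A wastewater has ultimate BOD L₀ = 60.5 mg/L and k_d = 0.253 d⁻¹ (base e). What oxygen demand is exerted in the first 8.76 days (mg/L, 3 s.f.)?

y ≈ 53.9 mg/L

y_t = L₀(1 − e^(−k_d t)) = 60.5 × (1 − e^(−0.253×8.76))
= 60.5 × (1 − 0.1090) = 60.5 × 0.8910 = 53.90 mg/L.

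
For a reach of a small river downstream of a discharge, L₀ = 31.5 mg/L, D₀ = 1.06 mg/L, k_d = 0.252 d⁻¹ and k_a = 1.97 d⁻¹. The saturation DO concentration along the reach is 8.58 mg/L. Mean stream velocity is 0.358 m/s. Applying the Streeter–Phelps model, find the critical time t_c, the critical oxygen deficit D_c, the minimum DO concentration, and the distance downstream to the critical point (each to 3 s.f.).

t_c ≈ 1.05 d; D_c ≈ 3.10 mg/L; min DO ≈ 5.48 mg/L; x_c ≈ 32.3 km

At the critical point dD/dt = 0, so k_d L₀ e^(−k_d t) = k_a D. Substituting D(t) from the Streeter–Phelps equation and solving for t gives
t_c = ln[(k_a/k_d)(1 − D₀(k_a−k_d)/(k_d L₀))] / (k_a−k_d).
Here k_a−k_d = 1.718 d⁻¹ and 1 − D₀(k_a−k_d)/(k_d L₀) = 1 − 1.06×1.718/(0.252×31.5) = 0.7706, so
t_c = ln(7.817 × 0.7706) / 1.718 = 1.796 / 1.718 = 1.045 d.
L(t_c) = L₀ e^(−k_d t_c) = 31.5 × 0.7684 = 24.21 mg/L, and at the critical point k_a D_c = k_d L, so D_c = (0.252/1.97) × 24.21 = 3.096 mg/L.
Minimum DO = C_s − D_c = 8.58 − 3.096 = 5.484 mg/L.
x_c = v t_c = 0.358 m/s × 1.045 d × 86400 s/d = 32330 m ≈ 32.3 km.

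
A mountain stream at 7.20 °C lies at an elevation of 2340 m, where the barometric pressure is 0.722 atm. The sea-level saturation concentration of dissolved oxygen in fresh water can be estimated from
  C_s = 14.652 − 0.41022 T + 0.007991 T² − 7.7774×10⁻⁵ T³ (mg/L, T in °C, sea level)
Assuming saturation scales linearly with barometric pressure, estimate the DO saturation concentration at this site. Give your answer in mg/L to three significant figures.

C_s ≈ 8.72 mg/L

At sea level: C_s = 14.652 − 0.41022×7.20 + 0.007991×7.20² − 7.7774×10⁻⁵×7.20³ = 12.08 mg/L.
Pressure correction: C_s' = 12.08 × 0.722 = 8.724 mg/L.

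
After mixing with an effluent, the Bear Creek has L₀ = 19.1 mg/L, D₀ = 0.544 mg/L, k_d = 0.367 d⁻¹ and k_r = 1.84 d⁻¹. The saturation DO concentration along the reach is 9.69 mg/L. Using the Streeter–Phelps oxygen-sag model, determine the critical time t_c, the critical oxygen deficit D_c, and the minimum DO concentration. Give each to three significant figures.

With k_r/k_d = 5.014 and 1 − D₀(k_r−k_d)/(k_d L₀) = 0.8857,
t_c = ln(5.014 × 0.8857) / (1.84 − 0.367) = ln(4.440) / 1.473 = 1.491/1.473 = 1.012 d.
L(t_c) = L₀ e^(−k_d t_c) = 19.1 × 0.6897 = 13.17 mg/L, and at the critical point k_r D_c = k_d L, so D_c = (0.367/1.84) × 13.17 = 2.628 mg/L.
Minimum DO = C_s − D_c = 9.69 − 2.628 = 7.062 mg/L.

t_c ≈ 1.01 d; D_c ≈ 2.63 mg/L; min DO ≈ 7.06 mg/L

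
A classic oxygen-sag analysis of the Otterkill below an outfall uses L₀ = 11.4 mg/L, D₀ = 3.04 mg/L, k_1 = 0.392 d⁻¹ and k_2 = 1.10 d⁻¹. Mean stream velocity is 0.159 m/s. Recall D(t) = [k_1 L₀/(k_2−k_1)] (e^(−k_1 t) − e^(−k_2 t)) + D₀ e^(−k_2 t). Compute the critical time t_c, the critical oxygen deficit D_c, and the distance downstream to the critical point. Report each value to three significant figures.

With k_2/k_1 = 2.806 and 1 − D₀(k_2−k_1)/(k_1 L₀) = 0.5184,
t_c = ln(2.806 × 0.5184) / (1.10 − 0.392) = ln(1.455) / 0.7080 = 0.3747/0.7080 = 0.5293 d.
L(t_c) = L₀ e^(−k_1 t_c) = 11.4 × 0.8126 = 9.264 mg/L, and at the critical point k_2 D_c = k_1 L, so D_c = (0.392/1.10) × 9.264 = 3.301 mg/L.
x_c = v t_c = 0.159 m/s × 0.5293 d × 86400 s/d = 7271 m ≈ 7.27 km.

t_c ≈ 0.529 d; D_c ≈ 3.30 mg/L; x_c ≈ 7.27 km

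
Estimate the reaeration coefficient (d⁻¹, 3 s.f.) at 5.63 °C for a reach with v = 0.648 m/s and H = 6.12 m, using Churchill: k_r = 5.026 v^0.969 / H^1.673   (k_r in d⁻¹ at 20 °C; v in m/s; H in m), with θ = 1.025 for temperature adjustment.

k_r(20) = 5.026 × 0.648^0.969 / 6.12^1.673 = 5.026 × 0.6568 / 20.71 = 0.1594 d⁻¹.
k_r(5.63) = 0.1594 × 1.025^(5.63−20) = 0.1594 × 0.7013 = 0.1118 d⁻¹.

k_r ≈ 0.112 d⁻¹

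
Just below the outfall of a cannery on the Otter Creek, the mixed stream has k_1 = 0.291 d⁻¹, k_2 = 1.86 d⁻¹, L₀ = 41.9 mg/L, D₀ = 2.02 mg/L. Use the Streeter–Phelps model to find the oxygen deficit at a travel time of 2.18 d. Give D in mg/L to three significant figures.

k_1 L₀/(k_2−k_1) = 0.291×41.9/(1.86−0.291) = 12.19/1.569 = 7.771 mg/L.
e^(−k_1 t) = e^(−0.291×2.180) = 0.5303; e^(−k_2 t) = e^(−1.86×2.180) = 0.01734.
D = 7.771 × (0.5303 − 0.01734) + 2.02 × 0.01734 = 3.986 + 0.03502 = 4.021 mg/L.

D ≈ 4.02 mg/L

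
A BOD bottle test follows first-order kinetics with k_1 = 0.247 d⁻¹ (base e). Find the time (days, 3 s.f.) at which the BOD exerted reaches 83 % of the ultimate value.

t ≈ 7.17 d

y/L₀ = 1 − e^(−k_1 t) = 0.83 ⇒ e^(−k_1 t) = 0.170
t = −ln(0.170) / 0.247 = 1.772 / 0.247 = 7.174 d.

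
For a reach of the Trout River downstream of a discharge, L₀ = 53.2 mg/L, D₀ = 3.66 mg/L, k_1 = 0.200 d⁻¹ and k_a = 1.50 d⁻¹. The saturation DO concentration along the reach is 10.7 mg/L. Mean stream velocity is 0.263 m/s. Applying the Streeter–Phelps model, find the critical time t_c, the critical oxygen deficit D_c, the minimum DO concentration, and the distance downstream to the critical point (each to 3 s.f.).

t_c = [1/(k_a−k_1)] ln[(k_a/k_1)(1 − D₀(k_a−k_1)/(k_1 L₀))]
= [1/(1.50−0.200)] ln[(1.50/0.200)(1 − 3.66×1.300/(0.200×53.2))]
= (1/1.300) ln[7.500 × 0.5528] = 0.7692 × ln(4.146) = 0.7692 × 1.422 = 1.094 d.
L(t_c) = L₀ e^(−k_1 t_c) = 53.2 × 0.8035 = 42.75 mg/L, and at the critical point k_a D_c = k_1 L, so D_c = (0.200/1.50) × 42.75 = 5.699 mg/L.
Minimum DO = C_s − D_c = 10.7 − 5.699 = 5.001 mg/L.
x_c = v t_c = 0.263 m/s × 1.094 d × 86400 s/d = 24860 m ≈ 24.9 km.

t_c ≈ 1.09 d; D_c ≈ 5.70 mg/L; min DO ≈ 5.00 mg/L; x_c ≈ 24.9 km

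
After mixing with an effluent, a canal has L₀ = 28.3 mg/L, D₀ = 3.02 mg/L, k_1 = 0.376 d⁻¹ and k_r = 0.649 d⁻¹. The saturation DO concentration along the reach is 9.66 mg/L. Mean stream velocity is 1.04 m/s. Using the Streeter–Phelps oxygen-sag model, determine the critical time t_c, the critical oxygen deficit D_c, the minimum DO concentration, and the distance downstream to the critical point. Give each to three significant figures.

t_c = [1/(k_r−k_1)] ln[(k_r/k_1)(1 − D₀(k_r−k_1)/(k_1 L₀))]
= [1/(0.649−0.376)] ln[(0.649/0.376)(1 − 3.02×0.2730/(0.376×28.3))]
= (1/0.2730) ln[1.726 × 0.9225] = 3.663 × ln(1.592) = 3.663 × 0.4652 = 1.704 d.
L(t_c) = L₀ e^(−k_1 t_c) = 28.3 × 0.5269 = 14.91 mg/L, and at the critical point k_r D_c = k_1 L, so D_c = (0.376/0.649) × 14.91 = 8.639 mg/L.
Minimum DO = C_s − D_c = 9.66 − 8.639 = 1.021 mg/L.
x_c = v t_c = 1.04 m/s × 1.704 d × 86400 s/d = 153100 m ≈ 153 km.

t_c ≈ 1.70 d; D_c ≈ 8.64 mg/L; min DO ≈ 1.02 mg/L; x_c ≈ 153 km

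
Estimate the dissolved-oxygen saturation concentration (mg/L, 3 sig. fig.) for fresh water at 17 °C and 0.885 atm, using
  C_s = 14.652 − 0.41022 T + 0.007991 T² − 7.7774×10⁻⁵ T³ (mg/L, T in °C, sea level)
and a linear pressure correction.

C_s ≈ 8.50 mg/L

At sea level: C_s = 14.652 − 0.41022×17 + 0.007991×17² − 7.7774×10⁻⁵×17³ = 9.606 mg/L.
Pressure correction: C_s' = 9.606 × 0.885 = 8.501 mg/L.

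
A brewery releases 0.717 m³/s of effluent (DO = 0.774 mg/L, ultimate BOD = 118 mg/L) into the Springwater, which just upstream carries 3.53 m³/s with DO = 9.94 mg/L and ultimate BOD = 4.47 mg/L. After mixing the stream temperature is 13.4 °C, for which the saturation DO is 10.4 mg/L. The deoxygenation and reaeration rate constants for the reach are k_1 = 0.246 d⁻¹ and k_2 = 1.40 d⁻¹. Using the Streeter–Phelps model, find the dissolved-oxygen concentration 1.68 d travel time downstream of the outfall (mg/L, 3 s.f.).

Mixed DO = (3.53×9.94 + 0.717×0.774)/(3.53+0.717) = 35.64/4.247 = 8.393 mg/L.
Mixed L₀ = (3.53×4.47 + 0.717×118)/(4.247) = 100.4/4.247 = 23.64 mg/L.
Initial deficit D₀ = C_s − DO₀ = 10.4 − 8.393 = 2.007 mg/L.
D(1.68) = [0.246×23.64/(1.40−0.246)](e^(−0.246×1.68) − e^(−1.40×1.68)) + 2.007 e^(−1.40×1.68)
= 5.039 × (0.6615 − 0.09518) + 2.007 × 0.09518 = 3.044 mg/L.
DO = 10.4 − 3.044 = 7.356 mg/L.

DO ≈ 7.36 mg/L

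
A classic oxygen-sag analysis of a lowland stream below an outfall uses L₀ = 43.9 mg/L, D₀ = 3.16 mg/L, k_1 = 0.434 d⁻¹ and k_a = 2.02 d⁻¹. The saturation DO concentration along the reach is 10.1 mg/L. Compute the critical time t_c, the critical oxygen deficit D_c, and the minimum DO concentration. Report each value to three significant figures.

t_c ≈ 0.777 d; D_c ≈ 6.73 mg/L; min DO ≈ 3.37 mg/L

At the critical point dD/dt = 0, so k_1 L₀ e^(−k_1 t) = k_a D. Substituting D(t) from the Streeter–Phelps equation and solving for t gives
t_c = ln[(k_a/k_1)(1 − D₀(k_a−k_1)/(k_1 L₀))] / (k_a−k_1).
Here k_a−k_1 = 1.586 d⁻¹ and 1 − D₀(k_a−k_1)/(k_1 L₀) = 1 − 3.16×1.586/(0.434×43.9) = 0.7370, so
t_c = ln(4.654 × 0.7370) / 1.586 = 1.233 / 1.586 = 0.7772 d.
D_c = (k_1/k_a) L₀ e^(−k_1 t_c) = (0.434/2.02) × 43.9 × e^(−0.434×0.7772) = 0.2149 × 43.9 × 0.7137 = 6.732 mg/L.
Minimum DO = C_s − D_c = 10.1 − 6.732 = 3.368 mg/L.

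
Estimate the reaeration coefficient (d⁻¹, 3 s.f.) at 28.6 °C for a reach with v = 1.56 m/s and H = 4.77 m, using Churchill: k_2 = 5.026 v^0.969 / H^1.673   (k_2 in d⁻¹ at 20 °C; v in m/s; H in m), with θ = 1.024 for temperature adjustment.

k_2(20) = 5.026 × 1.56^0.969 / 4.77^1.673 = 5.026 × 1.539 / 13.65 = 0.5665 d⁻¹.
k_2(28.6) = 0.5665 × 1.024^(28.6−20) = 0.5665 × 1.226 = 0.6947 d⁻¹.

k_2 ≈ 0.695 d⁻¹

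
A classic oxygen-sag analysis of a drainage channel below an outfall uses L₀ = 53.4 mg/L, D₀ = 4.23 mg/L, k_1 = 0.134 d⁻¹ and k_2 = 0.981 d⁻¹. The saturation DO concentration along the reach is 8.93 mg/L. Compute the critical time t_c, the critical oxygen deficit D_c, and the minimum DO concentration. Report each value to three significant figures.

At the critical point dD/dt = 0, so k_1 L₀ e^(−k_1 t) = k_2 D. Substituting D(t) from the Streeter–Phelps equation and solving for t gives
t_c = ln[(k_2/k_1)(1 − D₀(k_2−k_1)/(k_1 L₀))] / (k_2−k_1).
Here k_2−k_1 = 0.8470 d⁻¹ and 1 − D₀(k_2−k_1)/(k_1 L₀) = 1 − 4.23×0.8470/(0.134×53.4) = 0.4993, so
t_c = ln(7.321 × 0.4993) / 0.8470 = 1.296 / 0.8470 = 1.530 d.
D_c = (k_1/k_2) L₀ e^(−k_1 t_c) = (0.134/0.981) × 53.4 × e^(−0.134×1.530) = 0.1366 × 53.4 × 0.8146 = 5.942 mg/L.
Minimum DO = C_s − D_c = 8.93 − 5.942 = 2.988 mg/L.

t_c ≈ 1.53 d; D_c ≈ 5.94 mg/L; min DO ≈ 2.99 mg/L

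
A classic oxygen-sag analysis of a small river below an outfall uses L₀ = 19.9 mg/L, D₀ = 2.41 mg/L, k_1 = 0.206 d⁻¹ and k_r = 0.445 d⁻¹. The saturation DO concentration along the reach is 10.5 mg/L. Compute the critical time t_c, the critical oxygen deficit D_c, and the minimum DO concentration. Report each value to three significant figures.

With k_r/k_1 = 2.160 and 1 − D₀(k_r−k_1)/(k_1 L₀) = 0.8595,
t_c = ln(2.160 × 0.8595) / (0.445 − 0.206) = ln(1.857) / 0.2390 = 0.6188/0.2390 = 2.589 d.
D_c = (k_1/k_r) L₀ e^(−k_1 t_c) = (0.206/0.445) × 19.9 × e^(−0.206×2.589) = 0.4629 × 19.9 × 0.5866 = 5.404 mg/L.
Minimum DO = C_s − D_c = 10.5 − 5.404 = 5.096 mg/L.

t_c ≈ 2.59 d; D_c ≈ 5.40 mg/L; min DO ≈ 5.10 mg/L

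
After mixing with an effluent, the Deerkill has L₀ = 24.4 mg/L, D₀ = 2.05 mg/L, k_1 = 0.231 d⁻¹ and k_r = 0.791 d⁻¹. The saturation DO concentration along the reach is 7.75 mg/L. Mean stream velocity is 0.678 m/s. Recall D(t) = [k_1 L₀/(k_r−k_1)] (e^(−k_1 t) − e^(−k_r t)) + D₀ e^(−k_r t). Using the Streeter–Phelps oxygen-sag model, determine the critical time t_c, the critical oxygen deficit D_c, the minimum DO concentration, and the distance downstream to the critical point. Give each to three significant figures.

At the critical point dD/dt = 0, so k_1 L₀ e^(−k_1 t) = k_r D. Substituting D(t) from the Streeter–Phelps equation and solving for t gives
t_c = ln[(k_r/k_1)(1 − D₀(k_r−k_1)/(k_1 L₀))] / (k_r−k_1).
Here k_r−k_1 = 0.5600 d⁻¹ and 1 − D₀(k_r−k_1)/(k_1 L₀) = 1 − 2.05×0.5600/(0.231×24.4) = 0.7963, so
t_c = ln(3.424 × 0.7963) / 0.5600 = 1.003 / 0.5600 = 1.791 d.
D_c = (k_1/k_r) L₀ e^(−k_1 t_c) = (0.231/0.791) × 24.4 × e^(−0.231×1.791) = 0.2920 × 24.4 × 0.6611 = 4.711 mg/L.
Minimum DO = C_s − D_c = 7.75 − 4.711 = 3.039 mg/L.
x_c = v t_c = 0.678 m/s × 1.791 d × 86400 s/d = 104900 m ≈ 105 km.

t_c ≈ 1.79 d; D_c ≈ 4.71 mg/L; min DO ≈ 3.04 mg/L; x_c ≈ 105 km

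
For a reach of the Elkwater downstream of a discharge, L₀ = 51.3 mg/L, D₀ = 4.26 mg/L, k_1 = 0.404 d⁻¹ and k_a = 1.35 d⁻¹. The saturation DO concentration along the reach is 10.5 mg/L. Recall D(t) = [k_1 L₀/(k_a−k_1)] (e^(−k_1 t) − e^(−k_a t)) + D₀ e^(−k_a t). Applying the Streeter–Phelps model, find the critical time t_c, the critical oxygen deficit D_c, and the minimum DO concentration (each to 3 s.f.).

With k_a/k_1 = 3.342 and 1 − D₀(k_a−k_1)/(k_1 L₀) = 0.8056,
t_c = ln(3.342 × 0.8056) / (1.35 − 0.404) = ln(2.692) / 0.9460 = 0.9902/0.9460 = 1.047 d.
L(t_c) = L₀ e^(−k_1 t_c) = 51.3 × 0.6552 = 33.61 mg/L, and at the critical point k_a D_c = k_1 L, so D_c = (0.404/1.35) × 33.61 = 10.06 mg/L.
Minimum DO = C_s − D_c = 10.5 − 10.06 = 0.4421 mg/L.

t_c ≈ 1.05 d; D_c ≈ 10.1 mg/L; min DO ≈ 0.442 mg/L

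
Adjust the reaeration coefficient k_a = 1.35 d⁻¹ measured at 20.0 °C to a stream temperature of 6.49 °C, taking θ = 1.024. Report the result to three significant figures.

k_a ≈ 0.980 d⁻¹

k_a(T₂) = k_a(T₁) · θ^(T₂−T₁) = 1.35 × 1.024^(6.49−20.0)
= 1.35 × 1.024^-13.5 = 1.35 × 0.7259 = 0.9799 d⁻¹.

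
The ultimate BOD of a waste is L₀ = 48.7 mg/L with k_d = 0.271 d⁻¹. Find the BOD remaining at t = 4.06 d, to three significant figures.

L ≈ 16.2 mg/L

L_t = L₀ e^(−k_d t) = 48.7 × e^(−0.271×4.06) = 48.7 × 0.3328 = 16.21 mg/L.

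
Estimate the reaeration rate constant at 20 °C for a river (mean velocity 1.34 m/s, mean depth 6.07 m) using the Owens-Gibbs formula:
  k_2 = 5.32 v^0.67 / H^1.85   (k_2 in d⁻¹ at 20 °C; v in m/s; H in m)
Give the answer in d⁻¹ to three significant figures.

k_2 = 5.32 × 1.34^0.67 / 6.07^1.85 = 5.32 × 1.217 / 28.11 = 0.2302 d⁻¹.

k_2 ≈ 0.230 d⁻¹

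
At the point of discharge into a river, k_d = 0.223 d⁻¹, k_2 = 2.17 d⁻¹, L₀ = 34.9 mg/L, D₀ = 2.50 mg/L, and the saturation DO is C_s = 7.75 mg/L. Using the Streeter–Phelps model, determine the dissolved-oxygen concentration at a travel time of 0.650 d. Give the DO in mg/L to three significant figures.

DO ≈ 4.66 mg/L

k_d L₀/(k_2−k_d) = 0.223×34.9/(2.17−0.223) = 7.783/1.947 = 3.997 mg/L.
e^(−k_d t) = e^(−0.223×0.6500) = 0.8651; e^(−k_2 t) = e^(−2.17×0.6500) = 0.2440.
D = 3.997 × (0.8651 − 0.2440) + 2.50 × 0.2440 = 2.482 + 0.6101 = 3.093 mg/L.
DO = C_s − D = 7.75 − 3.093 = 4.657 mg/L.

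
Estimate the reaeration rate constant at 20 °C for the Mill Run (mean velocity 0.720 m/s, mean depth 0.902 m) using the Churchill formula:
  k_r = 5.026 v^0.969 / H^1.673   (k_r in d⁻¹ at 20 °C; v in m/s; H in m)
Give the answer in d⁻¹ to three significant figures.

k_r = 5.026 × 0.720^0.969 / 0.902^1.673 = 5.026 × 0.7274 / 0.8415 = 4.344 d⁻¹.

k_r ≈ 4.34 d⁻¹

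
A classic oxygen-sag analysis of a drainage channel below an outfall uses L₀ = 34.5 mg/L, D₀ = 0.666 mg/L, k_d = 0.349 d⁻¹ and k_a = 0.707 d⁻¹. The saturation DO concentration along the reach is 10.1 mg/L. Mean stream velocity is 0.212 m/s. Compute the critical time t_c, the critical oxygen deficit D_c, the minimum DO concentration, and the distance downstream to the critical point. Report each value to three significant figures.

At the critical point dD/dt = 0, so k_d L₀ e^(−k_d t) = k_a D. Substituting D(t) from the Streeter–Phelps equation and solving for t gives
t_c = ln[(k_a/k_d)(1 − D₀(k_a−k_d)/(k_d L₀))] / (k_a−k_d).
Here k_a−k_d = 0.3580 d⁻¹ and 1 − D₀(k_a−k_d)/(k_d L₀) = 1 − 0.666×0.3580/(0.349×34.5) = 0.9802, so
t_c = ln(2.026 × 0.9802) / 0.3580 = 0.6860 / 0.3580 = 1.916 d.
D_c = (k_d/k_a) L₀ e^(−k_d t_c) = (0.349/0.707) × 34.5 × e^(−0.349×1.916) = 0.4936 × 34.5 × 0.5124 = 8.726 mg/L.
Minimum DO = C_s − D_c = 10.1 − 8.726 = 1.374 mg/L.
x_c = v t_c = 0.212 m/s × 1.916 d × 86400 s/d = 35100 m ≈ 35.1 km.

t_c ≈ 1.92 d; D_c ≈ 8.73 mg/L; min DO ≈ 1.37 mg/L; x_c ≈ 35.1 km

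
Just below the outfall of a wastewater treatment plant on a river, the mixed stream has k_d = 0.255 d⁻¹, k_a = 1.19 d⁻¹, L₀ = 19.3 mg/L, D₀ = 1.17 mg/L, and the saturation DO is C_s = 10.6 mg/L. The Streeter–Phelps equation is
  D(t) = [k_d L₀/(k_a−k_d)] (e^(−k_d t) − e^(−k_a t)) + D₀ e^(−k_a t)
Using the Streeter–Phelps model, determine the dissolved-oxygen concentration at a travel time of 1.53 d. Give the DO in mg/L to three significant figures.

k_d L₀/(k_a−k_d) = 0.255×19.3/(1.19−0.255) = 4.921/0.9350 = 5.264 mg/L.
e^(−k_d t) = e^(−0.255×1.530) = 0.6770; e^(−k_a t) = e^(−1.19×1.530) = 0.1619.
D = 5.264 × (0.6770 − 0.1619) + 1.17 × 0.1619 = 2.711 + 0.1894 = 2.900 mg/L.
DO = C_s − D = 10.6 − 2.900 = 7.700 mg/L.

DO ≈ 7.70 mg/L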